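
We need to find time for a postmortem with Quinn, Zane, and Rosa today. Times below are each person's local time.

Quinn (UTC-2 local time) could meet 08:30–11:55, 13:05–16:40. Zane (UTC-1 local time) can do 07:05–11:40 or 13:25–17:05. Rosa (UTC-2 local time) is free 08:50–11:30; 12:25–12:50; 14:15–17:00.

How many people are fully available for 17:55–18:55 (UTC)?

1

Quinn in UTC: 10:30-13:55, 15:05-18:40 (add 2h to convert from UTC-2).
Zane in UTC: 08:05-12:40, 14:25-18:05 (add 1h to convert from UTC-1).
Rosa in UTC: 10:50-13:30, 14:25-14:50, 16:15-19:00 (add 2h to convert from UTC-2).
Rosa can make the full 17:55-18:55 slot — that's 1.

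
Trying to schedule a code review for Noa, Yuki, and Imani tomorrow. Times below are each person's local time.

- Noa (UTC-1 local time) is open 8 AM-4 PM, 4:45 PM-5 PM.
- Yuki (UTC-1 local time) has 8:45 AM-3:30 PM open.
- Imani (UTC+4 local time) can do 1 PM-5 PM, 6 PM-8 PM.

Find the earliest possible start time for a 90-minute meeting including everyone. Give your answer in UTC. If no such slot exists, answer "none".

Noa in UTC: 09:00-17:00, 17:45-18:00 (add 1h to convert from UTC-1).
Yuki in UTC: 09:45-16:30 (add 1h to convert from UTC-1).
Imani in UTC: 09:00-13:00, 14:00-16:00 (subtract 4h to convert from UTC+4).
Noa ∩ Yuki: 09:45-16:30.
Noa ∩ Yuki ∩ Imani: 09:45-13:00, 14:00-16:00.
The first common window of at least 90 minutes is 09:45-13:00, so the earliest start is 09:45.

09:45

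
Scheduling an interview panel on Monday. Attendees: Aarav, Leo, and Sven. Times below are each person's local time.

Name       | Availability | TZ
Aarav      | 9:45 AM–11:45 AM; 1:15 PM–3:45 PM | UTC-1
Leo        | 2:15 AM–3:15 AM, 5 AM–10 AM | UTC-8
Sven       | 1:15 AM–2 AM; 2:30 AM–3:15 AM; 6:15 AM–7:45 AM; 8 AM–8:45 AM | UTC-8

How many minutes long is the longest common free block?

90

Aarav in UTC: 10:45-12:45, 14:15-16:45 (add 1h to convert from UTC-1).
Leo in UTC: 10:15-11:15, 13:00-18:00 (add 8h to convert from UTC-8).
Sven in UTC: 09:15-10:00, 10:30-11:15, 14:15-15:45, 16:00-16:45 (add 8h to convert from UTC-8).
Aarav ∩ Leo: 10:45-11:15, 14:15-16:45.
Aarav ∩ Leo ∩ Sven: 10:45-11:15, 14:15-15:45, 16:00-16:45.
So the common availability across everyone is 10:45-11:15, 14:15-15:45, 16:00-16:45.
The longest is 14:15-15:45 at 90 minutes.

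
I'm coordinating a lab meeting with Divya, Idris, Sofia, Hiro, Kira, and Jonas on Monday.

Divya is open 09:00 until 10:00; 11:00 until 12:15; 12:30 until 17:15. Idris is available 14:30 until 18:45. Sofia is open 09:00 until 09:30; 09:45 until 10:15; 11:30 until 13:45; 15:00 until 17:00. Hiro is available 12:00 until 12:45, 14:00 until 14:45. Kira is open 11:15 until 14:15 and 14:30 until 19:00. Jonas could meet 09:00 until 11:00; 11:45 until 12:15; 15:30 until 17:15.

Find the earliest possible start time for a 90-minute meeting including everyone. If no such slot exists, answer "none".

Divya ∩ Idris: 14:30-17:15.
Divya ∩ Idris ∩ Sofia: 15:00-17:00.
Divya ∩ Idris ∩ Sofia ∩ Hiro: ∅.
Divya ∩ Idris ∩ Sofia ∩ Hiro ∩ Kira: ∅.
Divya ∩ Idris ∩ Sofia ∩ Hiro ∩ Kira ∩ Jonas: ∅.
There is no time when everyone is free.
No common window is at least 90 minutes long.

none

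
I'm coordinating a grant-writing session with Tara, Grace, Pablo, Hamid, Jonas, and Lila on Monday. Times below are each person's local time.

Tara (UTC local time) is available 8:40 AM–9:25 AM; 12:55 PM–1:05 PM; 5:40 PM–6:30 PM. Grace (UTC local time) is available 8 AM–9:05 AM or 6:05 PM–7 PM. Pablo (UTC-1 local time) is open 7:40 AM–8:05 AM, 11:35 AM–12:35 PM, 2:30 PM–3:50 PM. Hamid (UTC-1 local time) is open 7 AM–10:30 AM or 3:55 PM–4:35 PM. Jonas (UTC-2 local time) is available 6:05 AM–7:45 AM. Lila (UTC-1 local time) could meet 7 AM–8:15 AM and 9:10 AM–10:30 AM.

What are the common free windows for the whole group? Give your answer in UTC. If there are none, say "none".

08:40-09:05

Tara in UTC: 08:40-09:25, 12:55-13:05, 17:40-18:30.
Grace in UTC: 08:00-09:05, 18:05-19:00.
Pablo in UTC: 08:40-09:05, 12:35-13:35, 15:30-16:50 (add 1h to convert from UTC-1).
Hamid in UTC: 08:00-11:30, 16:55-17:35 (add 1h to convert from UTC-1).
Jonas in UTC: 08:05-09:45 (add 2h to convert from UTC-2).
Lila in UTC: 08:00-09:15, 10:10-11:30 (add 1h to convert from UTC-1).
Tara ∩ Grace: 08:40-09:05, 18:05-18:30.
Tara ∩ Grace ∩ Pablo: 08:40-09:05.
Tara ∩ Grace ∩ Pablo ∩ Hamid: 08:40-09:05.
Tara ∩ Grace ∩ Pablo ∩ Hamid ∩ Jonas: 08:40-09:05.
Tara ∩ Grace ∩ Pablo ∩ Hamid ∩ Jonas ∩ Lila: 08:40-09:05.
Those are the intersection windows.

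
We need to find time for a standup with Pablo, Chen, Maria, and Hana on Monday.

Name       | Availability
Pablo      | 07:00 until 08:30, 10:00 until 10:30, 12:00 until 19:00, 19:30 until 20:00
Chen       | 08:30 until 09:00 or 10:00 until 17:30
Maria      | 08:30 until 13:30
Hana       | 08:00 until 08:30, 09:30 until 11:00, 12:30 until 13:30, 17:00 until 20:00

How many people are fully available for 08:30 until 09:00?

2

Chen and Maria can make the full 08:30-09:00 slot — that's 2.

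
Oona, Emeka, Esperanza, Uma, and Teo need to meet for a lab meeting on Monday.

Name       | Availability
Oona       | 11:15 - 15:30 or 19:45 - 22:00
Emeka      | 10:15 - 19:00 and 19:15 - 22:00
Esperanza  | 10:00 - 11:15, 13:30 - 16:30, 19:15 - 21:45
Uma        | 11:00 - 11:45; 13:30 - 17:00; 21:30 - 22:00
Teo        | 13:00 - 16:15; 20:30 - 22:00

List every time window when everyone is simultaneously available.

13:30-15:30, 21:30-21:45

Oona ∩ Emeka: 11:15-15:30, 19:45-22:00.
Oona ∩ Emeka ∩ Esperanza: 13:30-15:30, 19:45-21:45.
Oona ∩ Emeka ∩ Esperanza ∩ Uma: 13:30-15:30, 21:30-21:45.
Oona ∩ Emeka ∩ Esperanza ∩ Uma ∩ Teo: 13:30-15:30, 21:30-21:45.
Those are the intersection windows.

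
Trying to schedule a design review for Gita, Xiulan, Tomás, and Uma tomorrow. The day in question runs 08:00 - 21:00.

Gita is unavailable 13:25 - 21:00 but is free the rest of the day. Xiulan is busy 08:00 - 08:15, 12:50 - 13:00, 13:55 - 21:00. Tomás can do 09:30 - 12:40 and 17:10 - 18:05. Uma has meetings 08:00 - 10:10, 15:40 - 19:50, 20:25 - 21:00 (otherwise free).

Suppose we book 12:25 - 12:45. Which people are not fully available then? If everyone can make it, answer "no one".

Gita free: 08:00-13:25 (invert busy blocks within the working day).
Xiulan free: 08:15-12:50, 13:00-13:55 (invert busy blocks within the working day).
Tomás free: 09:30-12:40, 17:10-18:05.
Uma free: 10:10-15:40, 19:50-20:25 (invert busy blocks within the working day).
Gita: free for 12:25-12:45. Xiulan: free for 12:25-12:45. Tomás: not fully free for 12:25-12:45. Uma: free for 12:25-12:45.

Tomás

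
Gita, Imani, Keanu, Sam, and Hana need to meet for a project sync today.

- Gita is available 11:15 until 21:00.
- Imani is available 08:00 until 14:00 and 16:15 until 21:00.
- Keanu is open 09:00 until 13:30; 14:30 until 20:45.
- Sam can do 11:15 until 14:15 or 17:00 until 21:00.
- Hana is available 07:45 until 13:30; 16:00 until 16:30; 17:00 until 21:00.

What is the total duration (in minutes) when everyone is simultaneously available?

Gita ∩ Imani: 11:15-14:00, 16:15-21:00.
Gita ∩ Imani ∩ Keanu: 11:15-13:30, 16:15-20:45.
Gita ∩ Imani ∩ Keanu ∩ Sam: 11:15-13:30, 17:00-20:45.
Gita ∩ Imani ∩ Keanu ∩ Sam ∩ Hana: 11:15-13:30, 17:00-20:45.
So the common availability across everyone is 11:15-13:30, 17:00-20:45.
Summing the common windows: 135 + 225 = 360 minutes.

360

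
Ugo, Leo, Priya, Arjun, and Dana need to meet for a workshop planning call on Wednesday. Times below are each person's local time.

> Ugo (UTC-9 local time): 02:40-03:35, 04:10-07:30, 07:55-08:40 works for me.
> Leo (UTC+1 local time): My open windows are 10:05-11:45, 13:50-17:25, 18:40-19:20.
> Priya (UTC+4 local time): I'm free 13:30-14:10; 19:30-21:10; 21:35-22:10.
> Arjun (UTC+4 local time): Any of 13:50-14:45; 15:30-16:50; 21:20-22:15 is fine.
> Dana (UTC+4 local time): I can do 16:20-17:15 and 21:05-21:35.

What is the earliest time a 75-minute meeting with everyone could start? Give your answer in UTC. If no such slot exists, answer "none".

Ugo in UTC: 11:40-12:35, 13:10-16:30, 16:55-17:40 (add 9h to convert from UTC-9).
Leo in UTC: 09:05-10:45, 12:50-16:25, 17:40-18:20 (subtract 1h to convert from UTC+1).
Priya in UTC: 09:30-10:10, 15:30-17:10, 17:35-18:10 (subtract 4h to convert from UTC+4).
Arjun in UTC: 09:50-10:45, 11:30-12:50, 17:20-18:15 (subtract 4h to convert from UTC+4).
Dana in UTC: 12:20-13:15, 17:05-17:35 (subtract 4h to convert from UTC+4).
Ugo ∩ Leo: 13:10-16:25.
Ugo ∩ Leo ∩ Priya: 15:30-16:25.
Ugo ∩ Leo ∩ Priya ∩ Arjun: ∅.
Ugo ∩ Leo ∩ Priya ∩ Arjun ∩ Dana: ∅.
There is no time when everyone is free.
No common window is at least 75 minutes long.

none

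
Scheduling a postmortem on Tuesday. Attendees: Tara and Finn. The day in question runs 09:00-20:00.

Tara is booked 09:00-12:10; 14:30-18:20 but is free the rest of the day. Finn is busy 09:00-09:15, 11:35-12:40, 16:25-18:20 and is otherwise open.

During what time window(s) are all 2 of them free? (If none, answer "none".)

Tara free: 12:10-14:30, 18:20-20:00 (invert busy blocks within the working day).
Finn free: 09:15-11:35, 12:40-16:25, 18:20-20:00 (invert busy blocks within the working day).
Tara ∩ Finn: 12:40-14:30, 18:20-20:00.
So the common availability across everyone is 12:40-14:30, 18:20-20:00.

12:40-14:30, 18:20-20:00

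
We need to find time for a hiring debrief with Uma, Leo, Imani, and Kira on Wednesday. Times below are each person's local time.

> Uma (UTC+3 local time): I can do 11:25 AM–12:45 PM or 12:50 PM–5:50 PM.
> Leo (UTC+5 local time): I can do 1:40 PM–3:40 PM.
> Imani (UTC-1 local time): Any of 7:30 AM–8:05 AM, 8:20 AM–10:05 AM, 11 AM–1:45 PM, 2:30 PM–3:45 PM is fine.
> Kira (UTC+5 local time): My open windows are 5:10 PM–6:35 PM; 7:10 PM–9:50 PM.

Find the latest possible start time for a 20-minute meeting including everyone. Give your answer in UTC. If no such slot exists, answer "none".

none

Uma in UTC: 08:25-09:45, 09:50-14:50 (subtract 3h to convert from UTC+3).
Leo in UTC: 08:40-10:40 (subtract 5h to convert from UTC+5).
Imani in UTC: 08:30-09:05, 09:20-11:05, 12:00-14:45, 15:30-16:45 (add 1h to convert from UTC-1).
Kira in UTC: 12:10-13:35, 14:10-16:50 (subtract 5h to convert from UTC+5).
Uma ∩ Leo: 08:40-09:45, 09:50-10:40.
Uma ∩ Leo ∩ Imani: 08:40-09:05, 09:20-09:45, 09:50-10:40.
Uma ∩ Leo ∩ Imani ∩ Kira: ∅.
There is no time when everyone is free.
No common window is at least 20 minutes long.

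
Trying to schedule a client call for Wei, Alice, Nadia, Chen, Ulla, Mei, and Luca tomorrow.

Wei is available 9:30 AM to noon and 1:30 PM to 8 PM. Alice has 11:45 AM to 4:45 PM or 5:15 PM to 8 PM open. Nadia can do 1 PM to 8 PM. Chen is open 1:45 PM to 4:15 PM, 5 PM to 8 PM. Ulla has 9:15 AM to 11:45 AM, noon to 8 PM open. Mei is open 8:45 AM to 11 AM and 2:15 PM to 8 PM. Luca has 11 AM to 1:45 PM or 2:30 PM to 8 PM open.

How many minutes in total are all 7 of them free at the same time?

270

Wei ∩ Alice: 11:45-12:00, 13:30-16:45, 17:15-20:00.
Wei ∩ Alice ∩ Nadia: 13:30-16:45, 17:15-20:00.
Wei ∩ Alice ∩ Nadia ∩ Chen: 13:45-16:15, 17:15-20:00.
Wei ∩ Alice ∩ Nadia ∩ Chen ∩ Ulla: 13:45-16:15, 17:15-20:00.
Wei ∩ Alice ∩ Nadia ∩ Chen ∩ Ulla ∩ Mei: 14:15-16:15, 17:15-20:00.
Wei ∩ Alice ∩ Nadia ∩ Chen ∩ Ulla ∩ Mei ∩ Luca: 14:30-16:15, 17:15-20:00.
Summing the common windows: 105 + 165 = 270 minutes.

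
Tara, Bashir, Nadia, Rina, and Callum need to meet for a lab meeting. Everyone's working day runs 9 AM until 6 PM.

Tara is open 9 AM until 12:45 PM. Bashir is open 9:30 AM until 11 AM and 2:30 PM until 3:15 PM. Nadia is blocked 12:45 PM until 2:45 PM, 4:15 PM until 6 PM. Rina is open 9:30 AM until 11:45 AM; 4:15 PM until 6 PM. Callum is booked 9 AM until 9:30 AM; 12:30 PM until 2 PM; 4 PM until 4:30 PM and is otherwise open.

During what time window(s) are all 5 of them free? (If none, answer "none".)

Tara free: 09:00-12:45.
Bashir free: 09:30-11:00, 14:30-15:15.
Nadia free: 09:00-12:45, 14:45-16:15 (invert busy blocks within the working day).
Rina free: 09:30-11:45, 16:15-18:00.
Callum free: 09:30-12:30, 14:00-16:00, 16:30-18:00 (invert busy blocks within the working day).
Tara ∩ Bashir: 09:30-11:00.
Tara ∩ Bashir ∩ Nadia: 09:30-11:00.
Tara ∩ Bashir ∩ Nadia ∩ Rina: 09:30-11:00.
Tara ∩ Bashir ∩ Nadia ∩ Rina ∩ Callum: 09:30-11:00.
So the common availability across everyone is 09:30-11:00.

09:30-11:00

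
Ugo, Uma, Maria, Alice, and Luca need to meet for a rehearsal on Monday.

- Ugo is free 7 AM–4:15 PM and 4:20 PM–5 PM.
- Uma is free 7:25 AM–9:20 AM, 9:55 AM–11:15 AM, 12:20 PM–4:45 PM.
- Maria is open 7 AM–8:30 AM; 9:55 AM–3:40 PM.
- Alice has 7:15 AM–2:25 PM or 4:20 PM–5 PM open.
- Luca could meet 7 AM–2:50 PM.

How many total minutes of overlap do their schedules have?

270

Ugo ∩ Uma: 07:25-09:20, 09:55-11:15, 12:20-16:15, 16:20-16:45.
Ugo ∩ Uma ∩ Maria: 07:25-08:30, 09:55-11:15, 12:20-15:40.
Ugo ∩ Uma ∩ Maria ∩ Alice: 07:25-08:30, 09:55-11:15, 12:20-14:25.
Ugo ∩ Uma ∩ Maria ∩ Alice ∩ Luca: 07:25-08:30, 09:55-11:15, 12:20-14:25.
Summing the common windows: 65 + 80 + 125 = 270 minutes.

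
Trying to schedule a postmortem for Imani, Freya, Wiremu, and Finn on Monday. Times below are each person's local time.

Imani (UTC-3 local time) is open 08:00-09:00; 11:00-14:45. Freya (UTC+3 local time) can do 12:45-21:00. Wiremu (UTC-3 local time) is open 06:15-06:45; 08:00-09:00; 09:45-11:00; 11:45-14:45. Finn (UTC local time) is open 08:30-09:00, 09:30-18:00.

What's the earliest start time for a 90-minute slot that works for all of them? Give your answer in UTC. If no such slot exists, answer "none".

Imani in UTC: 11:00-12:00, 14:00-17:45 (add 3h to convert from UTC-3).
Freya in UTC: 09:45-18:00 (subtract 3h to convert from UTC+3).
Wiremu in UTC: 09:15-09:45, 11:00-12:00, 12:45-14:00, 14:45-17:45 (add 3h to convert from UTC-3).
Finn in UTC: 08:30-09:00, 09:30-18:00.
Imani ∩ Freya: 11:00-12:00, 14:00-17:45.
Imani ∩ Freya ∩ Wiremu: 11:00-12:00, 14:45-17:45.
Imani ∩ Freya ∩ Wiremu ∩ Finn: 11:00-12:00, 14:45-17:45.
The first common window of at least 90 minutes is 14:45-17:45, so the earliest start is 14:45.

14:45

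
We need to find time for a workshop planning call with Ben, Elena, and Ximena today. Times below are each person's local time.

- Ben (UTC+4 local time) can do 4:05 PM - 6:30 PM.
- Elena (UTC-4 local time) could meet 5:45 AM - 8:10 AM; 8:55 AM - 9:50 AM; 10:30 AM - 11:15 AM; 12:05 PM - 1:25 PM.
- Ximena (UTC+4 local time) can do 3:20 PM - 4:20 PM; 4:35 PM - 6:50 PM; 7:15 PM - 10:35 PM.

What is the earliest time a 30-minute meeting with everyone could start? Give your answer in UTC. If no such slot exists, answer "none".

Ben in UTC: 12:05-14:30 (subtract 4h to convert from UTC+4).
Elena in UTC: 09:45-12:10, 12:55-13:50, 14:30-15:15, 16:05-17:25 (add 4h to convert from UTC-4).
Ximena in UTC: 11:20-12:20, 12:35-14:50, 15:15-18:35 (subtract 4h to convert from UTC+4).
Ben ∩ Elena: 12:05-12:10, 12:55-13:50.
Ben ∩ Elena ∩ Ximena: 12:05-12:10, 12:55-13:50.
Those are the intersection windows.
The first common window of at least 30 minutes is 12:55-13:50, so the earliest start is 12:55.

12:55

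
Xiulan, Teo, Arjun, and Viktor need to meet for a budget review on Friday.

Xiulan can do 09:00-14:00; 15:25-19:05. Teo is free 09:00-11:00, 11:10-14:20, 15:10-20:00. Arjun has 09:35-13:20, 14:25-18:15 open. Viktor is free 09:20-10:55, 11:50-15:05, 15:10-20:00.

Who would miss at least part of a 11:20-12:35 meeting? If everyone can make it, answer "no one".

Viktor

Xiulan: free for 11:20-12:35. Teo: free for 11:20-12:35. Arjun: free for 11:20-12:35. Viktor: not fully free for 11:20-12:35.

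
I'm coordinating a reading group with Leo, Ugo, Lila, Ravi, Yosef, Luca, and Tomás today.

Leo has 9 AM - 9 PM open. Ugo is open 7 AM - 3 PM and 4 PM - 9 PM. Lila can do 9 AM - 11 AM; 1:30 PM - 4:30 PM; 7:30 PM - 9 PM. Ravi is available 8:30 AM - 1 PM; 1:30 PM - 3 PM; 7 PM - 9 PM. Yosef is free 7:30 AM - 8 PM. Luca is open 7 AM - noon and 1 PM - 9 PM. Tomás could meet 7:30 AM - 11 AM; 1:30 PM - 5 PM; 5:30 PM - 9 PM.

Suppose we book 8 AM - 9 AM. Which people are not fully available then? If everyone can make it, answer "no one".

Leo, Lila, Ravi

Leo: not fully free for 08:00-09:00. Ugo: free for 08:00-09:00. Lila: not fully free for 08:00-09:00. Ravi: not fully free for 08:00-09:00. Yosef: free for 08:00-09:00. Luca: free for 08:00-09:00. Tomás: free for 08:00-09:00.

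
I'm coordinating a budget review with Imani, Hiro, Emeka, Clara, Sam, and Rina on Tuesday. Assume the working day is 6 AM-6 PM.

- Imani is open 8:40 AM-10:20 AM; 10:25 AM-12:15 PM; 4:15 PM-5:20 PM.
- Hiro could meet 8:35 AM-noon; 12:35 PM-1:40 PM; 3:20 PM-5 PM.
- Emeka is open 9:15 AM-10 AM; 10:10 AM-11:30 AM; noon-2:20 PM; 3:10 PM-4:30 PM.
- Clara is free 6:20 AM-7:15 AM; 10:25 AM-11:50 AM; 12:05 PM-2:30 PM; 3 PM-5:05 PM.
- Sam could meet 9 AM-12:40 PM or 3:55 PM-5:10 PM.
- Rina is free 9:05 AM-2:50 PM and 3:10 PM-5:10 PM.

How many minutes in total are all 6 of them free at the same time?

Imani ∩ Hiro: 08:40-10:20, 10:25-12:00, 16:15-17:00.
Imani ∩ Hiro ∩ Emeka: 09:15-10:00, 10:10-10:20, 10:25-11:30, 16:15-16:30.
Imani ∩ Hiro ∩ Emeka ∩ Clara: 10:25-11:30, 16:15-16:30.
Imani ∩ Hiro ∩ Emeka ∩ Clara ∩ Sam: 10:25-11:30, 16:15-16:30.
Imani ∩ Hiro ∩ Emeka ∩ Clara ∩ Sam ∩ Rina: 10:25-11:30, 16:15-16:30.
Summing the common windows: 65 + 15 = 80 minutes.

80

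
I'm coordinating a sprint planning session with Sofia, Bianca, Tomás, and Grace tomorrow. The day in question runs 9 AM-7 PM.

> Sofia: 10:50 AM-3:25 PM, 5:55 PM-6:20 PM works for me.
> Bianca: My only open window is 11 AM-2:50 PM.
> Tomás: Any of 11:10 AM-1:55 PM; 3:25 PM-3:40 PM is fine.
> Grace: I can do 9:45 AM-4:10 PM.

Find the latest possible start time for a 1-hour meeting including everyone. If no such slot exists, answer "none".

Sofia ∩ Bianca: 11:00-14:50.
Sofia ∩ Bianca ∩ Tomás: 11:10-13:55.
Sofia ∩ Bianca ∩ Tomás ∩ Grace: 11:10-13:55.
Those are the intersection windows.
The last common window of at least 60 minutes is 11:10-13:55; a 60-minute meeting can start as late as 12:55 and still end by 13:55.

12:55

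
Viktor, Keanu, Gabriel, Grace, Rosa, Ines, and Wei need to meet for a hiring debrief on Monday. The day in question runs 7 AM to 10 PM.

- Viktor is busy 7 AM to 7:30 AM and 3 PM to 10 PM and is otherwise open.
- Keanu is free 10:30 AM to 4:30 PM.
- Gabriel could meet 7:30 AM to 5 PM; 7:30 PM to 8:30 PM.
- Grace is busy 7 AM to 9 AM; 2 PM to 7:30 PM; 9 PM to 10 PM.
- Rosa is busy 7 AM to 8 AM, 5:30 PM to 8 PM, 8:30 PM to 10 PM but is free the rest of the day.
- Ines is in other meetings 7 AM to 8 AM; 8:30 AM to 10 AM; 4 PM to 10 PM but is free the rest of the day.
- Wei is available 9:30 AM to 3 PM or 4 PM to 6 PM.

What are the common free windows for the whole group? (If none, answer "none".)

Viktor free: 07:30-15:00 (invert busy blocks within the working day).
Keanu free: 10:30-16:30.
Gabriel free: 07:30-17:00, 19:30-20:30.
Grace free: 09:00-14:00, 19:30-21:00 (invert busy blocks within the working day).
Rosa free: 08:00-17:30, 20:00-20:30 (invert busy blocks within the working day).
Ines free: 08:00-08:30, 10:00-16:00 (invert busy blocks within the working day).
Wei free: 09:30-15:00, 16:00-18:00.
Viktor ∩ Keanu: 10:30-15:00.
Viktor ∩ Keanu ∩ Gabriel: 10:30-15:00.
Viktor ∩ Keanu ∩ Gabriel ∩ Grace: 10:30-14:00.
Viktor ∩ Keanu ∩ Gabriel ∩ Grace ∩ Rosa: 10:30-14:00.
Viktor ∩ Keanu ∩ Gabriel ∩ Grace ∩ Rosa ∩ Ines: 10:30-14:00.
Viktor ∩ Keanu ∩ Gabriel ∩ Grace ∩ Rosa ∩ Ines ∩ Wei: 10:30-14:00.
Those are the intersection windows.

10:30-14:00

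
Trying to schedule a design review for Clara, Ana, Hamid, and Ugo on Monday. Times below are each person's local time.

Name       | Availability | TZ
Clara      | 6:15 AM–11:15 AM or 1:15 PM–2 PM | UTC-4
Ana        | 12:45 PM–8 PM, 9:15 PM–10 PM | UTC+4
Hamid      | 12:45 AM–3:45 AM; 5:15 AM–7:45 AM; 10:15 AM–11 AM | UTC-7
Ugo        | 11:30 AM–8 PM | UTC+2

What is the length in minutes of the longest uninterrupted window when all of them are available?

Clara in UTC: 10:15-15:15, 17:15-18:00 (add 4h to convert from UTC-4).
Ana in UTC: 08:45-16:00, 17:15-18:00 (subtract 4h to convert from UTC+4).
Hamid in UTC: 07:45-10:45, 12:15-14:45, 17:15-18:00 (add 7h to convert from UTC-7).
Ugo in UTC: 09:30-18:00 (subtract 2h to convert from UTC+2).
Clara ∩ Ana: 10:15-15:15, 17:15-18:00.
Clara ∩ Ana ∩ Hamid: 10:15-10:45, 12:15-14:45, 17:15-18:00.
Clara ∩ Ana ∩ Hamid ∩ Ugo: 10:15-10:45, 12:15-14:45, 17:15-18:00.
The longest is 12:15-14:45 at 150 minutes.

150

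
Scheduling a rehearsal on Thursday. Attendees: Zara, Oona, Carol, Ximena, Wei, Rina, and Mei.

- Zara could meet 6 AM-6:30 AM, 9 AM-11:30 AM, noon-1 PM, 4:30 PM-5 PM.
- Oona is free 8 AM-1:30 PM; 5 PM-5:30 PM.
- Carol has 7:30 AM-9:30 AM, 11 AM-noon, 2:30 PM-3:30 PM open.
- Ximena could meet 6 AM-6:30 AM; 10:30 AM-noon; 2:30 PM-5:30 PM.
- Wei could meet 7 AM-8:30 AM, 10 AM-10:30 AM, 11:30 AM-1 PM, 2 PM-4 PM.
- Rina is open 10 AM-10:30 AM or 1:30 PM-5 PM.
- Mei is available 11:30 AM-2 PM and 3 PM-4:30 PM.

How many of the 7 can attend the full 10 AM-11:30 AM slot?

Zara and Oona can make the full 10:00-11:30 slot — that's 2.

2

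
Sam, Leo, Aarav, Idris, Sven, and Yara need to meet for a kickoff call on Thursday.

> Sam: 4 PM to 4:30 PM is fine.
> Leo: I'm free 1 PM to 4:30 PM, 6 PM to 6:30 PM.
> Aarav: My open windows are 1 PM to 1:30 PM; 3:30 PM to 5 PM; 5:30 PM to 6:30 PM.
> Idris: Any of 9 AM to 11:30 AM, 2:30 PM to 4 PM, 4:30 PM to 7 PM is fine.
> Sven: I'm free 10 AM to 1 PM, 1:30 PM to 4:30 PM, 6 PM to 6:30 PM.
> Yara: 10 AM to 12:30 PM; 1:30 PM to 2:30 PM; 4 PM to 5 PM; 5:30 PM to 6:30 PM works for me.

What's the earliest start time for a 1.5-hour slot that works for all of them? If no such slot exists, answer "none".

none

Sam ∩ Leo: 16:00-16:30.
Sam ∩ Leo ∩ Aarav: 16:00-16:30.
Sam ∩ Leo ∩ Aarav ∩ Idris: ∅.
Sam ∩ Leo ∩ Aarav ∩ Idris ∩ Sven: ∅.
Sam ∩ Leo ∩ Aarav ∩ Idris ∩ Sven ∩ Yara: ∅.
There is no time when everyone is free.
No common window is at least 90 minutes long.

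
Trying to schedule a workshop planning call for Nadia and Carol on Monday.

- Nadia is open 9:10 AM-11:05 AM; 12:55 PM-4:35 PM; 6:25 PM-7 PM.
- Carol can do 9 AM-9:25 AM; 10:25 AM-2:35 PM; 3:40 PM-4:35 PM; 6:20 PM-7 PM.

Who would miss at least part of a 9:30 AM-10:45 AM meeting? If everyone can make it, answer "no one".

Carol

Nadia: free for 09:30-10:45. Carol: not fully free for 09:30-10:45.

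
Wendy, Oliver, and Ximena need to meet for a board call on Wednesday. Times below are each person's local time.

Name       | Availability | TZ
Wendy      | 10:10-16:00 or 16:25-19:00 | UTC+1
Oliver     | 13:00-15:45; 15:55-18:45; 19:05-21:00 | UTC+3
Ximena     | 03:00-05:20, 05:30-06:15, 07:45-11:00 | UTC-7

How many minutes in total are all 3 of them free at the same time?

325

Wendy in UTC: 09:10-15:00, 15:25-18:00 (subtract 1h to convert from UTC+1).
Oliver in UTC: 10:00-12:45, 12:55-15:45, 16:05-18:00 (subtract 3h to convert from UTC+3).
Ximena in UTC: 10:00-12:20, 12:30-13:15, 14:45-18:00 (add 7h to convert from UTC-7).
Wendy ∩ Oliver: 10:00-12:45, 12:55-15:00, 15:25-15:45, 16:05-18:00.
Wendy ∩ Oliver ∩ Ximena: 10:00-12:20, 12:30-12:45, 12:55-13:15, 14:45-15:00, 15:25-15:45, 16:05-18:00.
Summing the common windows: 140 + 15 + 20 + 15 + 20 + 115 = 325 minutes.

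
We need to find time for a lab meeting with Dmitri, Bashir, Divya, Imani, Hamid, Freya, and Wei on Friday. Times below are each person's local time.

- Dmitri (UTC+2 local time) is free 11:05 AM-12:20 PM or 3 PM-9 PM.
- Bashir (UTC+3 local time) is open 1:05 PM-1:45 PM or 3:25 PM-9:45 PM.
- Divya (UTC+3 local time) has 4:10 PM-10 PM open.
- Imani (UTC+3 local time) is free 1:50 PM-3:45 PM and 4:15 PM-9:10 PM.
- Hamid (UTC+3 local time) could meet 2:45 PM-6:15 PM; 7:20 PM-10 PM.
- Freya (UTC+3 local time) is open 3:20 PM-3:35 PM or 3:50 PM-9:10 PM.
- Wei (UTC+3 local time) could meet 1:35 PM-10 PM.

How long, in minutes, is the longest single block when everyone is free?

120

Dmitri in UTC: 09:05-10:20, 13:00-19:00 (subtract 2h to convert from UTC+2).
Bashir in UTC: 10:05-10:45, 12:25-18:45 (subtract 3h to convert from UTC+3).
Divya in UTC: 13:10-19:00 (subtract 3h to convert from UTC+3).
Imani in UTC: 10:50-12:45, 13:15-18:10 (subtract 3h to convert from UTC+3).
Hamid in UTC: 11:45-15:15, 16:20-19:00 (subtract 3h to convert from UTC+3).
Freya in UTC: 12:20-12:35, 12:50-18:10 (subtract 3h to convert from UTC+3).
Wei in UTC: 10:35-19:00 (subtract 3h to convert from UTC+3).
Dmitri ∩ Bashir: 10:05-10:20, 13:00-18:45.
Dmitri ∩ Bashir ∩ Divya: 13:10-18:45.
Dmitri ∩ Bashir ∩ Divya ∩ Imani: 13:15-18:10.
Dmitri ∩ Bashir ∩ Divya ∩ Imani ∩ Hamid: 13:15-15:15, 16:20-18:10.
Dmitri ∩ Bashir ∩ Divya ∩ Imani ∩ Hamid ∩ Freya: 13:15-15:15, 16:20-18:10.
Dmitri ∩ Bashir ∩ Divya ∩ Imani ∩ Hamid ∩ Freya ∩ Wei: 13:15-15:15, 16:20-18:10.
The longest is 13:15-15:15 at 120 minutes.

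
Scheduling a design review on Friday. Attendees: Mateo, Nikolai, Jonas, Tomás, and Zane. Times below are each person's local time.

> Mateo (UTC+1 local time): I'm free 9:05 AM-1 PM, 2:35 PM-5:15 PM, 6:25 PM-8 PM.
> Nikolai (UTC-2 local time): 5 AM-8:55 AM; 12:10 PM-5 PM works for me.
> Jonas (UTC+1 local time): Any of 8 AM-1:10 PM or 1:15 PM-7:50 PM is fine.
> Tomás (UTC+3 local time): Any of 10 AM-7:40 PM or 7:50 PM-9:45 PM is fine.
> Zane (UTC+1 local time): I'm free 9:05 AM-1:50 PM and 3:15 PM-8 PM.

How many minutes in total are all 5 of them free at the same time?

370

Mateo in UTC: 08:05-12:00, 13:35-16:15, 17:25-19:00 (subtract 1h to convert from UTC+1).
Nikolai in UTC: 07:00-10:55, 14:10-19:00 (add 2h to convert from UTC-2).
Jonas in UTC: 07:00-12:10, 12:15-18:50 (subtract 1h to convert from UTC+1).
Tomás in UTC: 07:00-16:40, 16:50-18:45 (subtract 3h to convert from UTC+3).
Zane in UTC: 08:05-12:50, 14:15-19:00 (subtract 1h to convert from UTC+1).
Mateo ∩ Nikolai: 08:05-10:55, 14:10-16:15, 17:25-19:00.
Mateo ∩ Nikolai ∩ Jonas: 08:05-10:55, 14:10-16:15, 17:25-18:50.
Mateo ∩ Nikolai ∩ Jonas ∩ Tomás: 08:05-10:55, 14:10-16:15, 17:25-18:45.
Mateo ∩ Nikolai ∩ Jonas ∩ Tomás ∩ Zane: 08:05-10:55, 14:15-16:15, 17:25-18:45.
Summing the common windows: 170 + 120 + 80 = 370 minutes.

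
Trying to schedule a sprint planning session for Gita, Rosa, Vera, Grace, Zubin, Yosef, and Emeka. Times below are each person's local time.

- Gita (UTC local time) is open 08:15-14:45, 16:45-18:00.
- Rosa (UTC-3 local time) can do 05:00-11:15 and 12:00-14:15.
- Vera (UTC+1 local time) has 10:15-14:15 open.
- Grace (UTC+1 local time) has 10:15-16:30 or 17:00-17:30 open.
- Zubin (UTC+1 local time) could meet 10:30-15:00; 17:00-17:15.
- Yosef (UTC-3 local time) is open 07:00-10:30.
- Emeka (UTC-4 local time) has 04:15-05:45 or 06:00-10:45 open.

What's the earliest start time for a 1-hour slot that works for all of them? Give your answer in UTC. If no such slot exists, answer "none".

10:00

Gita in UTC: 08:15-14:45, 16:45-18:00.
Rosa in UTC: 08:00-14:15, 15:00-17:15 (add 3h to convert from UTC-3).
Vera in UTC: 09:15-13:15 (subtract 1h to convert from UTC+1).
Grace in UTC: 09:15-15:30, 16:00-16:30 (subtract 1h to convert from UTC+1).
Zubin in UTC: 09:30-14:00, 16:00-16:15 (subtract 1h to convert from UTC+1).
Yosef in UTC: 10:00-13:30 (add 3h to convert from UTC-3).
Emeka in UTC: 08:15-09:45, 10:00-14:45 (add 4h to convert from UTC-4).
Gita ∩ Rosa: 08:15-14:15, 16:45-17:15.
Gita ∩ Rosa ∩ Vera: 09:15-13:15.
Gita ∩ Rosa ∩ Vera ∩ Grace: 09:15-13:15.
Gita ∩ Rosa ∩ Vera ∩ Grace ∩ Zubin: 09:30-13:15.
Gita ∩ Rosa ∩ Vera ∩ Grace ∩ Zubin ∩ Yosef: 10:00-13:15.
Gita ∩ Rosa ∩ Vera ∩ Grace ∩ Zubin ∩ Yosef ∩ Emeka: 10:00-13:15.
The first common window of at least 60 minutes is 10:00-13:15, so the earliest start is 10:00.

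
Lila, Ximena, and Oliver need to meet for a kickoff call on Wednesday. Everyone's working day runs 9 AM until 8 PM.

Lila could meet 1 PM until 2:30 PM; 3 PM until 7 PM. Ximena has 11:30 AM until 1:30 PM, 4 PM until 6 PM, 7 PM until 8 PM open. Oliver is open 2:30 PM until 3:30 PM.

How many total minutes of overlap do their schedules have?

0

Lila ∩ Ximena: 13:00-13:30, 16:00-18:00.
Lila ∩ Ximena ∩ Oliver: ∅.
There is no time when everyone is free.
There is no common window, so the total is 0 minutes.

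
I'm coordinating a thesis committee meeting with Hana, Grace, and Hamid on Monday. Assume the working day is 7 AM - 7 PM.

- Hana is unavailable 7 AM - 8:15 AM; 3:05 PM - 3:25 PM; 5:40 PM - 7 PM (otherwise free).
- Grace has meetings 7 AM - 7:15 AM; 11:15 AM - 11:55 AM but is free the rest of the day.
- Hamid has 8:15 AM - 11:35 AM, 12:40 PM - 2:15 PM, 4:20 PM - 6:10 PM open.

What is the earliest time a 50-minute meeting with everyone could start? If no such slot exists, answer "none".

Hana free: 08:15-15:05, 15:25-17:40 (invert busy blocks within the working day).
Grace free: 07:15-11:15, 11:55-19:00 (invert busy blocks within the working day).
Hamid free: 08:15-11:35, 12:40-14:15, 16:20-18:10.
Hana ∩ Grace: 08:15-11:15, 11:55-15:05, 15:25-17:40.
Hana ∩ Grace ∩ Hamid: 08:15-11:15, 12:40-14:15, 16:20-17:40.
The first common window of at least 50 minutes is 08:15-11:15, so the earliest start is 08:15.

08:15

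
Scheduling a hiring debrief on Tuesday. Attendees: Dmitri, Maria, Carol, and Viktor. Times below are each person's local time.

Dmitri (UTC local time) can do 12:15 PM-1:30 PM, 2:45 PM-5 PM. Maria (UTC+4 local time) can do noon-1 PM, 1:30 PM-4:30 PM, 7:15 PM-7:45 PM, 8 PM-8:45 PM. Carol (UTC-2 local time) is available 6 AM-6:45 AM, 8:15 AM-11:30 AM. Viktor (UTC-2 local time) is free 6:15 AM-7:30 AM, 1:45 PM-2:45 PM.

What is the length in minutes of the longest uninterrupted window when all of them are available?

0

Dmitri in UTC: 12:15-13:30, 14:45-17:00.
Maria in UTC: 08:00-09:00, 09:30-12:30, 15:15-15:45, 16:00-16:45 (subtract 4h to convert from UTC+4).
Carol in UTC: 08:00-08:45, 10:15-13:30 (add 2h to convert from UTC-2).
Viktor in UTC: 08:15-09:30, 15:45-16:45 (add 2h to convert from UTC-2).
Dmitri ∩ Maria: 12:15-12:30, 15:15-15:45, 16:00-16:45.
Dmitri ∩ Maria ∩ Carol: 12:15-12:30.
Dmitri ∩ Maria ∩ Carol ∩ Viktor: ∅.
There is no time when everyone is free.
No common window exists, so the longest block is 0 minutes.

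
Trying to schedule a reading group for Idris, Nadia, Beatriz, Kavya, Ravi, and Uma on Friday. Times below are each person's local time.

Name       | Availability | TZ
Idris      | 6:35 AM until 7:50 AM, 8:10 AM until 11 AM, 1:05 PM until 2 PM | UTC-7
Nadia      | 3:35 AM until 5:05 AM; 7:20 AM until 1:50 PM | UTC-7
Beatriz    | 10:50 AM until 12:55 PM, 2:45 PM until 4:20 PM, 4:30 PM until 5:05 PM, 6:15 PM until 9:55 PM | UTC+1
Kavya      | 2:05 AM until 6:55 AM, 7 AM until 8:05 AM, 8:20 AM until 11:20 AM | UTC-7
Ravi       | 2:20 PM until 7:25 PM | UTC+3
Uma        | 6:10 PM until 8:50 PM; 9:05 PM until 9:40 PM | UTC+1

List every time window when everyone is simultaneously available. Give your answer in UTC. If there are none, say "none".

none

Idris in UTC: 13:35-14:50, 15:10-18:00, 20:05-21:00 (add 7h to convert from UTC-7).
Nadia in UTC: 10:35-12:05, 14:20-20:50 (add 7h to convert from UTC-7).
Beatriz in UTC: 09:50-11:55, 13:45-15:20, 15:30-16:05, 17:15-20:55 (subtract 1h to convert from UTC+1).
Kavya in UTC: 09:05-13:55, 14:00-15:05, 15:20-18:20 (add 7h to convert from UTC-7).
Ravi in UTC: 11:20-16:25 (subtract 3h to convert from UTC+3).
Uma in UTC: 17:10-19:50, 20:05-20:40 (subtract 1h to convert from UTC+1).
Idris ∩ Nadia: 14:20-14:50, 15:10-18:00, 20:05-20:50.
Idris ∩ Nadia ∩ Beatriz: 14:20-14:50, 15:10-15:20, 15:30-16:05, 17:15-18:00, 20:05-20:50.
Idris ∩ Nadia ∩ Beatriz ∩ Kavya: 14:20-14:50, 15:30-16:05, 17:15-18:00.
Idris ∩ Nadia ∩ Beatriz ∩ Kavya ∩ Ravi: 14:20-14:50, 15:30-16:05.
Idris ∩ Nadia ∩ Beatriz ∩ Kavya ∩ Ravi ∩ Uma: ∅.
There is no time when everyone is free.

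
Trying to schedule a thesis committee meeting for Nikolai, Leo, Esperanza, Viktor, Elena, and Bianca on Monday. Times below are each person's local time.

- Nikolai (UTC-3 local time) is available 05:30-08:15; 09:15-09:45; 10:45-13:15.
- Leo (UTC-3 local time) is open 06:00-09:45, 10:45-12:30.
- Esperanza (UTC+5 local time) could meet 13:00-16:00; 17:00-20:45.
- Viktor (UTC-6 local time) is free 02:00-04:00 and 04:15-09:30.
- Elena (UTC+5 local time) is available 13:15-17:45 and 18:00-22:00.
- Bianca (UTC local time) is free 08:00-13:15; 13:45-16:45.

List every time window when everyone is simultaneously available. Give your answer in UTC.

09:00-10:00, 10:15-11:00, 12:15-12:45, 13:45-15:30

Nikolai in UTC: 08:30-11:15, 12:15-12:45, 13:45-16:15 (add 3h to convert from UTC-3).
Leo in UTC: 09:00-12:45, 13:45-15:30 (add 3h to convert from UTC-3).
Esperanza in UTC: 08:00-11:00, 12:00-15:45 (subtract 5h to convert from UTC+5).
Viktor in UTC: 08:00-10:00, 10:15-15:30 (add 6h to convert from UTC-6).
Elena in UTC: 08:15-12:45, 13:00-17:00 (subtract 5h to convert from UTC+5).
Bianca in UTC: 08:00-13:15, 13:45-16:45.
Nikolai ∩ Leo: 09:00-11:15, 12:15-12:45, 13:45-15:30.
Nikolai ∩ Leo ∩ Esperanza: 09:00-11:00, 12:15-12:45, 13:45-15:30.
Nikolai ∩ Leo ∩ Esperanza ∩ Viktor: 09:00-10:00, 10:15-11:00, 12:15-12:45, 13:45-15:30.
Nikolai ∩ Leo ∩ Esperanza ∩ Viktor ∩ Elena: 09:00-10:00, 10:15-11:00, 12:15-12:45, 13:45-15:30.
Nikolai ∩ Leo ∩ Esperanza ∩ Viktor ∩ Elena ∩ Bianca: 09:00-10:00, 10:15-11:00, 12:15-12:45, 13:45-15:30.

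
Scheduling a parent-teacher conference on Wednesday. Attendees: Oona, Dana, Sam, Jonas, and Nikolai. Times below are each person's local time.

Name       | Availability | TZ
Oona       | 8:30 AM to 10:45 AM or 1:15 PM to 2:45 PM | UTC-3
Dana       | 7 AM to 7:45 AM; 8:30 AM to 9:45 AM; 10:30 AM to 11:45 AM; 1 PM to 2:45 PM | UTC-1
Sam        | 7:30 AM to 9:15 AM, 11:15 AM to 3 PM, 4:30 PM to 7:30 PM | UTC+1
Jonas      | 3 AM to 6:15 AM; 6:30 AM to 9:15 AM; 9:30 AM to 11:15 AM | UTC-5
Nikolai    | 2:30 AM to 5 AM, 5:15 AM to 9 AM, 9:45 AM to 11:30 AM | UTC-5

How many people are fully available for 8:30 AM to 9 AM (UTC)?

Oona in UTC: 11:30-13:45, 16:15-17:45 (add 3h to convert from UTC-3).
Dana in UTC: 08:00-08:45, 09:30-10:45, 11:30-12:45, 14:00-15:45 (add 1h to convert from UTC-1).
Sam in UTC: 06:30-08:15, 10:15-14:00, 15:30-18:30 (subtract 1h to convert from UTC+1).
Jonas in UTC: 08:00-11:15, 11:30-14:15, 14:30-16:15 (add 5h to convert from UTC-5).
Nikolai in UTC: 07:30-10:00, 10:15-14:00, 14:45-16:30 (add 5h to convert from UTC-5).
Jonas and Nikolai can make the full 08:30-09:00 slot — that's 2.

2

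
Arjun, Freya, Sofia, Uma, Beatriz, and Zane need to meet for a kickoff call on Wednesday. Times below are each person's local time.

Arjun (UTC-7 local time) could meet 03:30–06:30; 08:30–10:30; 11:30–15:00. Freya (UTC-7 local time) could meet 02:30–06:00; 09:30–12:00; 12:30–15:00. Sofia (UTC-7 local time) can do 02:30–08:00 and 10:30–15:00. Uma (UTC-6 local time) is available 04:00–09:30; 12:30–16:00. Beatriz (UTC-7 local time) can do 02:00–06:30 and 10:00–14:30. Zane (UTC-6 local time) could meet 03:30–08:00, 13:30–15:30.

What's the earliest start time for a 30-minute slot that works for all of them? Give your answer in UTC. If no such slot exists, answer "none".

10:30

Arjun in UTC: 10:30-13:30, 15:30-17:30, 18:30-22:00 (add 7h to convert from UTC-7).
Freya in UTC: 09:30-13:00, 16:30-19:00, 19:30-22:00 (add 7h to convert from UTC-7).
Sofia in UTC: 09:30-15:00, 17:30-22:00 (add 7h to convert from UTC-7).
Uma in UTC: 10:00-15:30, 18:30-22:00 (add 6h to convert from UTC-6).
Beatriz in UTC: 09:00-13:30, 17:00-21:30 (add 7h to convert from UTC-7).
Zane in UTC: 09:30-14:00, 19:30-21:30 (add 6h to convert from UTC-6).
Arjun ∩ Freya: 10:30-13:00, 16:30-17:30, 18:30-19:00, 19:30-22:00.
Arjun ∩ Freya ∩ Sofia: 10:30-13:00, 18:30-19:00, 19:30-22:00.
Arjun ∩ Freya ∩ Sofia ∩ Uma: 10:30-13:00, 18:30-19:00, 19:30-22:00.
Arjun ∩ Freya ∩ Sofia ∩ Uma ∩ Beatriz: 10:30-13:00, 18:30-19:00, 19:30-21:30.
Arjun ∩ Freya ∩ Sofia ∩ Uma ∩ Beatriz ∩ Zane: 10:30-13:00, 19:30-21:30.
So the common availability across everyone is 10:30-13:00, 19:30-21:30.
The first common window of at least 30 minutes is 10:30-13:00, so the earliest start is 10:30.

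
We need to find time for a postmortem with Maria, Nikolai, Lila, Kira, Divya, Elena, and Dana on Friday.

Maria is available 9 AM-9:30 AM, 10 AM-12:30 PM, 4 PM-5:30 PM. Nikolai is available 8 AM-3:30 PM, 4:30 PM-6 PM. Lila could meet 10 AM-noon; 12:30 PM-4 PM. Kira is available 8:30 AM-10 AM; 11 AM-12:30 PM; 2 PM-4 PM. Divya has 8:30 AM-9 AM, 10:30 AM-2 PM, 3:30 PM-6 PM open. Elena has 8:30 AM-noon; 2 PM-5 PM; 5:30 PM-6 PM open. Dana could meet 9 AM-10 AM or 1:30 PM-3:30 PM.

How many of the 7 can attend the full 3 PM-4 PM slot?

Lila, Kira, and Elena can make the full 15:00-16:00 slot — that's 3.

3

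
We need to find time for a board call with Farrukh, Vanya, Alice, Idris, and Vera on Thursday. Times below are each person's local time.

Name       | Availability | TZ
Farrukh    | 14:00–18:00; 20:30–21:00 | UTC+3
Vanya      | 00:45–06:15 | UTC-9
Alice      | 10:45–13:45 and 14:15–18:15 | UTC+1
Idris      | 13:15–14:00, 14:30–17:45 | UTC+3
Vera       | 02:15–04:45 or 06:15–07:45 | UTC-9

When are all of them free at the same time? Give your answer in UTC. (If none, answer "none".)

Farrukh in UTC: 11:00-15:00, 17:30-18:00 (subtract 3h to convert from UTC+3).
Vanya in UTC: 09:45-15:15 (add 9h to convert from UTC-9).
Alice in UTC: 09:45-12:45, 13:15-17:15 (subtract 1h to convert from UTC+1).
Idris in UTC: 10:15-11:00, 11:30-14:45 (subtract 3h to convert from UTC+3).
Vera in UTC: 11:15-13:45, 15:15-16:45 (add 9h to convert from UTC-9).
Farrukh ∩ Vanya: 11:00-15:00.
Farrukh ∩ Vanya ∩ Alice: 11:00-12:45, 13:15-15:00.
Farrukh ∩ Vanya ∩ Alice ∩ Idris: 11:30-12:45, 13:15-14:45.
Farrukh ∩ Vanya ∩ Alice ∩ Idris ∩ Vera: 11:30-12:45, 13:15-13:45.

11:30-12:45, 13:15-13:45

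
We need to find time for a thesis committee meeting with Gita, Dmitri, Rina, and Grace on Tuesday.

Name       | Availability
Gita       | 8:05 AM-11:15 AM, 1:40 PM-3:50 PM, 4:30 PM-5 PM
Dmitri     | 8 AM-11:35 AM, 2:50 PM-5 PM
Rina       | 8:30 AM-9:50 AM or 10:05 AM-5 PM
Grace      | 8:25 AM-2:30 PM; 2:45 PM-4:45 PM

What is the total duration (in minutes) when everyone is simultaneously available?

Gita ∩ Dmitri: 08:05-11:15, 14:50-15:50, 16:30-17:00.
Gita ∩ Dmitri ∩ Rina: 08:30-09:50, 10:05-11:15, 14:50-15:50, 16:30-17:00.
Gita ∩ Dmitri ∩ Rina ∩ Grace: 08:30-09:50, 10:05-11:15, 14:50-15:50, 16:30-16:45.
Those are the intersection windows.
Summing the common windows: 80 + 70 + 60 + 15 = 225 minutes.

225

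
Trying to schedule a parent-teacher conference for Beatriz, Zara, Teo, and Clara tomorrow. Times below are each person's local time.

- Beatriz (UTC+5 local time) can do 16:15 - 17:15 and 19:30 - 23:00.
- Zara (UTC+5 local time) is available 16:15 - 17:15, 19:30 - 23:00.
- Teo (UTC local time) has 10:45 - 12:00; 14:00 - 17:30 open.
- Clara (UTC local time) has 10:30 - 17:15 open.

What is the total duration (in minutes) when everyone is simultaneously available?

Beatriz in UTC: 11:15-12:15, 14:30-18:00 (subtract 5h to convert from UTC+5).
Zara in UTC: 11:15-12:15, 14:30-18:00 (subtract 5h to convert from UTC+5).
Teo in UTC: 10:45-12:00, 14:00-17:30.
Clara in UTC: 10:30-17:15.
Beatriz ∩ Zara: 11:15-12:15, 14:30-18:00.
Beatriz ∩ Zara ∩ Teo: 11:15-12:00, 14:30-17:30.
Beatriz ∩ Zara ∩ Teo ∩ Clara: 11:15-12:00, 14:30-17:15.
Summing the common windows: 45 + 165 = 210 minutes.

210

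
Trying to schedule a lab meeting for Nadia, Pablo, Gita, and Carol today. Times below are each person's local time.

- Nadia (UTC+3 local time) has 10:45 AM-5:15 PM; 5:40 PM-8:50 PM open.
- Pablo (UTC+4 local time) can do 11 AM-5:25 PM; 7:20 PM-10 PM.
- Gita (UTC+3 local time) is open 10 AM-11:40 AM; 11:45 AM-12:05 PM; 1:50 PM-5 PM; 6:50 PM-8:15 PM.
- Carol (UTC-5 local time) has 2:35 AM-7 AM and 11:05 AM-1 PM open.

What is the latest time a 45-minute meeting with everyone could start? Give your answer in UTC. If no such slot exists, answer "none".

Nadia in UTC: 07:45-14:15, 14:40-17:50 (subtract 3h to convert from UTC+3).
Pablo in UTC: 07:00-13:25, 15:20-18:00 (subtract 4h to convert from UTC+4).
Gita in UTC: 07:00-08:40, 08:45-09:05, 10:50-14:00, 15:50-17:15 (subtract 3h to convert from UTC+3).
Carol in UTC: 07:35-12:00, 16:05-18:00 (add 5h to convert from UTC-5).
Nadia ∩ Pablo: 07:45-13:25, 15:20-17:50.
Nadia ∩ Pablo ∩ Gita: 07:45-08:40, 08:45-09:05, 10:50-13:25, 15:50-17:15.
Nadia ∩ Pablo ∩ Gita ∩ Carol: 07:45-08:40, 08:45-09:05, 10:50-12:00, 16:05-17:15.
The last common window of at least 45 minutes is 16:05-17:15; a 45-minute meeting can start as late as 16:30 and still end by 17:15.

16:30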